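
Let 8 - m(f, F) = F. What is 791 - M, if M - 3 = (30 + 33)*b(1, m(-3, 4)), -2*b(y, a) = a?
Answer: 914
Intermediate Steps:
m(f, F) = 8 - F
b(y, a) = -a/2
M = -123 (M = 3 + (30 + 33)*(-(8 - 1*4)/2) = 3 + 63*(-(8 - 4)/2) = 3 + 63*(-½*4) = 3 + 63*(-2) = 3 - 126 = -123)
791 - M = 791 - 1*(-123) = 791 + 123 = 914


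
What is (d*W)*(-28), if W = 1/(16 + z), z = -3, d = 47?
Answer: -1316/13 ≈ -101.23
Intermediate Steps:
W = 1/13 (W = 1/(16 - 3) = 1/13 ≈ 0.076923)
(d*W)*(-28) = (47*(1/13))*(-28) = (47/13)*(-28) = -1316/13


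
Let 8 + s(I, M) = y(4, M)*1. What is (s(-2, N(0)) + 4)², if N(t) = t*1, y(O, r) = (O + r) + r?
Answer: 0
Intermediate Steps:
y(O, r) = O + 2*r
N(t) = t
s(I, M) = -4 + 2*M (s(I, M) = -8 + (4 + 2*M)*1 = -8 + (4 + 2*M) = -4 + 2*M)
(s(-2, N(0)) + 4)² = ((-4 + 2*0) + 4)² = ((-4 + 0) + 4)² = (-4 + 4)² = 0² = 0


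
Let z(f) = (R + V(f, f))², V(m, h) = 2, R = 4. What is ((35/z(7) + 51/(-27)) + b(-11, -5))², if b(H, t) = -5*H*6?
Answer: 15594601/144 ≈ 1.0830e+5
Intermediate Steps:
z(f) = 36 (z(f) = (4 + 2)² = 6² = 36)
b(H, t) = -30*H
((35/z(7) + 51/(-27)) + b(-11, -5))² = ((35/36 + 51/(-27)) - 30*(-11))² = ((35*(1/36) + 51*(-1/27)) + 330)² = ((35/36 - 17/9) + 330)² = (-11/12 + 330)² = (3949/12)² = 15594601/144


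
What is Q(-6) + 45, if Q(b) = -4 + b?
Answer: 35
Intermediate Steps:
Q(-6) + 45 = (-4 - 6) + 45 = -10 + 45 = 35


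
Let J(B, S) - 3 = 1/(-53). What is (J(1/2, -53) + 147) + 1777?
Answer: 102130/53 ≈ 1927.0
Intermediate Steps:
J(B, S) = 158/53 (J(B, S) = 3 + 1/(-53) = 3 - 1/53 = 158/53)
(J(1/2, -53) + 147) + 1777 = (158/53 + 147) + 1777 = 7949/53 + 1777 = 102130/53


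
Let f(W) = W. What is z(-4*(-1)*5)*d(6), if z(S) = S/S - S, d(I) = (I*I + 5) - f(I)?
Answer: -665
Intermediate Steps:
d(I) = 5 + I² - I (d(I) = (I*I + 5) - I = (I² + 5) - I = (5 + I²) - I = 5 + I² - I)
z(S) = 1 - S
z(-4*(-1)*5)*d(6) = (1 - (-4*(-1))*5)*(5 + 6² - 1*6) = (1 - 4*5)*(5 + 36 - 6) = (1 - 1*20)*35 = (1 - 20)*35 = -19*35 = -665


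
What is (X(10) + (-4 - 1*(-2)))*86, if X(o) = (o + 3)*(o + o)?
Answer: 22188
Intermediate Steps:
X(o) = 2*o*(3 + o) (X(o) = (3 + o)*(2*o) = 2*o*(3 + o))
(X(10) + (-4 - 1*(-2)))*86 = (2*10*(3 + 10) + (-4 - 1*(-2)))*86 = (2*10*13 + (-4 + 2))*86 = (260 - 2)*86 = 258*86 = 22188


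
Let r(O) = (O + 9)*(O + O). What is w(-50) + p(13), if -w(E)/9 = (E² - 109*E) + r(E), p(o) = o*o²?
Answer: -106253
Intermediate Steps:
p(o) = o³
r(O) = 2*O*(9 + O) (r(O) = (9 + O)*(2*O) = 2*O*(9 + O))
w(E) = -9*E² + 981*E - 18*E*(9 + E) (w(E) = -9*((E² - 109*E) + 2*E*(9 + E)) = -9*(E² - 109*E + 2*E*(9 + E)) = -9*E² + 981*E - 18*E*(9 + E))
w(-50) + p(13) = 9*(-50)*(91 - 3*(-50)) + 13³ = 9*(-50)*(91 + 150) + 2197 = 9*(-50)*241 + 2197 = -108450 + 2197 = -106253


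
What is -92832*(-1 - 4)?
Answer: 464160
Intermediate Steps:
-92832*(-1 - 4) = -92832*(-5) = -23208*(-20) = 464160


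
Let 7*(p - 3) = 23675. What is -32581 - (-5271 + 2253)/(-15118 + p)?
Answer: -1337949328/41065 ≈ -32581.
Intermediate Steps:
p = 23696/7 (p = 3 + (⅐)*23675 = 3 + 23675/7 = 23696/7 ≈ 3385.1)
-32581 - (-5271 + 2253)/(-15118 + p) = -32581 - (-5271 + 2253)/(-15118 + 23696/7) = -32581 - (-3018)/(-82130/7) = -32581 - (-3018)*(-7)/82130 = -32581 - 1*10563/41065 = -32581 - 10563/41065 = -1337949328/41065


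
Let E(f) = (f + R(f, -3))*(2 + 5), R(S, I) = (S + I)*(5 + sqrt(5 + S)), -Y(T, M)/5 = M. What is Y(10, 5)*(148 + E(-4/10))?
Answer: -655 + 119*sqrt(115) ≈ 621.13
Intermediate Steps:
Y(T, M) = -5*M
R(S, I) = (5 + sqrt(5 + S))*(I + S) (R(S, I) = (I + S)*(5 + sqrt(5 + S)) = (5 + sqrt(5 + S))*(I + S))
E(f) = -105 - 21*sqrt(5 + f) + 42*f + 7*f*sqrt(5 + f) (E(f) = (f + (5*(-3) + 5*f - 3*sqrt(5 + f) + f*sqrt(5 + f)))*(2 + 5) = (f + (-15 + 5*f - 3*sqrt(5 + f) + f*sqrt(5 + f)))*7 = (f + (-15 - 3*sqrt(5 + f) + 5*f + f*sqrt(5 + f)))*7 = (-15 - 3*sqrt(5 + f) + 6*f + f*sqrt(5 + f))*7 = -105 - 21*sqrt(5 + f) + 42*f + 7*f*sqrt(5 + f))
Y(10, 5)*(148 + E(-4/10)) = (-5*5)*(148 + (-105 - 21*sqrt(5 - 4/10) + 42*(-4/10) + 7*(-4/10)*sqrt(5 - 4/10))) = -25*(148 + (-105 - 21*sqrt(5 - 4*1/10) + 42*(-4*1/10) + 7*(-4*1/10)*sqrt(5 - 4*1/10))) = -25*(148 + (-105 - 21*sqrt(5 - 2/5) + 42*(-2/5) + 7*(-2/5)*sqrt(5 - 2/5))) = -25*(148 + (-105 - 21*sqrt(115)/5 - 84/5 + 7*(-2/5)*sqrt(23/5))) = -25*(148 + (-105 - 21*sqrt(115)/5 - 84/5 + 7*(-2/5)*(sqrt(115)/5))) = -25*(148 + (-105 - 21*sqrt(115)/5 - 84/5 - 14*sqrt(115)/25)) = -25*(148 + (-609/5 - 119*sqrt(115)/25)) = -25*(131/5 - 119*sqrt(115)/25) = -655 + 119*sqrt(115)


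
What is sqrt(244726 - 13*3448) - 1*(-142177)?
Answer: 142177 + sqrt(199902) ≈ 1.4262e+5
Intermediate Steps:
sqrt(244726 - 13*3448) - 1*(-142177) = sqrt(244726 - 44824) + 142177 = sqrt(199902) + 142177 = 142177 + sqrt(199902)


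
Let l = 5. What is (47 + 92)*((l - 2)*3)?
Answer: 1251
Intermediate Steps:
(47 + 92)*((l - 2)*3) = (47 + 92)*((5 - 2)*3) = 139*(3*3) = 139*9 = 1251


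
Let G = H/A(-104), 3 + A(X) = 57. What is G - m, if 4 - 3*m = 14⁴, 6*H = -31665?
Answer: 1372277/108 ≈ 12706.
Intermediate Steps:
A(X) = 54 (A(X) = -3 + 57 = 54)
H = -10555/2 (H = (⅙)*(-31665) = -10555/2 ≈ -5277.5)
m = -12804 (m = 4/3 - ⅓*14⁴ = 4/3 - ⅓*38416 = 4/3 - 38416/3 = -12804)
G = -10555/108 (G = -10555/2/54 = -10555/2*1/54 = -10555/108 ≈ -97.731)
G - m = -10555/108 - 1*(-12804) = -10555/108 + 12804 = 1372277/108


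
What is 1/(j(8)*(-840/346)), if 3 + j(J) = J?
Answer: -173/2100 ≈ -0.082381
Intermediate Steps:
j(J) = -3 + J
1/(j(8)*(-840/346)) = 1/((-3 + 8)*(-840/346)) = 1/(5*(-840*1/346)) = 1/(5*(-420/173)) = 1/(-2100/173) = -173/2100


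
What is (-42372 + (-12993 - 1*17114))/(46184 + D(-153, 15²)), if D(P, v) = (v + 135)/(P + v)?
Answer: -6589/4199 ≈ -1.5692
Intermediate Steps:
D(P, v) = (135 + v)/(P + v)
(-42372 + (-12993 - 1*17114))/(46184 + D(-153, 15²)) = (-42372 + (-12993 - 1*17114))/(46184 + (135 + 15²)/(-153 + 15²)) = (-42372 + (-12993 - 17114))/(46184 + (135 + 225)/(-153 + 225)) = (-42372 - 30107)/(46184 + 360/72) = -72479/(46184 + (1/72)*360) = -72479/(46184 + 5) = -72479/46189 = -72479*1/46189 = -6589/4199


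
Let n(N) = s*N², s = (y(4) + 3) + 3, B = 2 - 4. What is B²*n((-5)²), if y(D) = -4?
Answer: 5000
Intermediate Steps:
B = -2
s = 2 (s = (-4 + 3) + 3 = -1 + 3 = 2)
n(N) = 2*N²
B²*n((-5)²) = (-2)²*(2*((-5)²)²) = 4*(2*25²) = 4*(2*625) = 4*1250 = 5000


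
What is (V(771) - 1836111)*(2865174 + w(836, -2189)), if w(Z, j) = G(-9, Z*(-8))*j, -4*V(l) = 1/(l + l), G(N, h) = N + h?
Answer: -198471896436388643/6168 ≈ -3.2178e+13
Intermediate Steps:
V(l) = -1/(8*l) (V(l) = -1/(4*(l + l)) = -1/(2*l)/4 = -1/(8*l))
w(Z, j) = j*(-9 - 8*Z) (w(Z, j) = (-9 + Z*(-8))*j = (-9 - 8*Z)*j = j*(-9 - 8*Z))
(V(771) - 1836111)*(2865174 + w(836, -2189)) = (-1/8/771 - 1836111)*(2865174 - 1*(-2189)*(9 + 8*836)) = (-1/8*1/771 - 1836111)*(2865174 - 1*(-2189)*(9 + 6688)) = (-1/6168 - 1836111)*(2865174 - 1*(-2189)*6697) = -11325132649*(2865174 + 14659733)/6168 = -11325132649/6168*17524907 = -198471896436388643/6168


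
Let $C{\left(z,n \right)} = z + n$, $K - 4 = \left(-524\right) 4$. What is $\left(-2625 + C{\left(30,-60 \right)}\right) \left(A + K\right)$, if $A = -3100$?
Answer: $13784760$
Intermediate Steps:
$K = -2092$ ($K = 4 - 2096 = -2092$)
$C{\left(z,n \right)} = n + z$
$\left(-2625 + C{\left(30,-60 \right)}\right) \left(A + K\right) = \left(-2625 + \left(-60 + 30\right)\right) \left(-3100 - 2092\right) = \left(-2625 - 30\right) \left(-5192\right) = \left(-2655\right) \left(-5192\right) = 13784760$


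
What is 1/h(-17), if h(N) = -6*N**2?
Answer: -1/1734 ≈ -0.00057670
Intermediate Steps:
1/h(-17) = 1/(-6*(-17)**2) = 1/(-6*289) = 1/(-1734) = -1/1734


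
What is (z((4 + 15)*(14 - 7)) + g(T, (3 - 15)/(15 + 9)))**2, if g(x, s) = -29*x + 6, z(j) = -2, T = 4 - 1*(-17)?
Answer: 366025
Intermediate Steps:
T = 21 (T = 4 + 17 = 21)
g(x, s) = 6 - 29*x
(z((4 + 15)*(14 - 7)) + g(T, (3 - 15)/(15 + 9)))**2 = (-2 + (6 - 29*21))**2 = (-2 + (6 - 609))**2 = (-2 - 603)**2 = (-605)**2 = 366025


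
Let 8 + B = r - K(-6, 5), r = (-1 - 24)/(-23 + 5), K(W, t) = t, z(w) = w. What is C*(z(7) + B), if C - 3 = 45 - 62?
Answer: 581/9 ≈ 64.556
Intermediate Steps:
C = -14 (C = 3 + (45 - 62) = 3 - 17 = -14)
r = 25/18 (r = -25/(-18) = -25*(-1/18) = 25/18 ≈ 1.3889)
B = -209/18 (B = -8 + (25/18 - 1*5) = -8 + (25/18 - 5) = -8 - 65/18 = -209/18 ≈ -11.611)
C*(z(7) + B) = -14*(7 - 209/18) = -14*(-83/18) = 581/9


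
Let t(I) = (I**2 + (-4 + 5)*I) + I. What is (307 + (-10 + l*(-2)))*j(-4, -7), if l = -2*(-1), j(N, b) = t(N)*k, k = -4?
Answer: -9376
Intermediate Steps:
t(I) = I**2 + 2*I (t(I) = (I**2 + 1*I) + I = (I**2 + I) + I = (I + I**2) + I = I**2 + 2*I)
j(N, b) = -4*N*(2 + N) (j(N, b) = (N*(2 + N))*(-4) = -4*N*(2 + N))
l = 2
(307 + (-10 + l*(-2)))*j(-4, -7) = (307 + (-10 + 2*(-2)))*(-4*(-4)*(2 - 4)) = (307 + (-10 - 4))*(-4*(-4)*(-2)) = (307 - 14)*(-32) = 293*(-32) = -9376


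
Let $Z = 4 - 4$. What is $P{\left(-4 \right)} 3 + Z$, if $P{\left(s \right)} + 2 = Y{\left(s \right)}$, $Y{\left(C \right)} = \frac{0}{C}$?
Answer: $-6$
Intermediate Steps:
$Y{\left(C \right)} = 0$
$P{\left(s \right)} = -2$ ($P{\left(s \right)} = -2 + 0 = -2$)
$Z = 0$ ($Z = 4 - 4 = 0$)
$P{\left(-4 \right)} 3 + Z = \left(-2\right) 3 + 0 = -6 + 0 = -6$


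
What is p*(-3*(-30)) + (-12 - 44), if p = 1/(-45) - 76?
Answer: -6898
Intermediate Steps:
p = -3421/45 (p = -1/45 - 76 = -3421/45 ≈ -76.022)
p*(-3*(-30)) + (-12 - 44) = -(-3421)*(-30)/15 + (-12 - 44) = -3421/45*90 - 56 = -6842 - 56 = -6898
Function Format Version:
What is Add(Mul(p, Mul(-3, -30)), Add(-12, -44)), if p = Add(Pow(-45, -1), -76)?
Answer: -6898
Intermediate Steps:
p = Rational(-3421, 45) (p = Add(Rational(-1, 45), -76) = Rational(-3421, 45) ≈ -76.022)
Add(Mul(p, Mul(-3, -30)), Add(-12, -44)) = Add(Mul(Rational(-3421, 45), Mul(-3, -30)), Add(-12, -44)) = Add(Mul(Rational(-3421, 45), 90), -56) = Add(-6842, -56) = -6898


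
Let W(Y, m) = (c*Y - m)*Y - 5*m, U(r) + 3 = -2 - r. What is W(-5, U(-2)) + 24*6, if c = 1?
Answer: 169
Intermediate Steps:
U(r) = -5 - r (U(r) = -3 + (-2 - r) = -5 - r)
W(Y, m) = -5*m + Y*(Y - m) (W(Y, m) = (1*Y - m)*Y - 5*m = (Y - m)*Y - 5*m = Y*(Y - m) - 5*m = -5*m + Y*(Y - m))
W(-5, U(-2)) + 24*6 = ((-5)² - 5*(-5 - 1*(-2)) - 1*(-5)*(-5 - 1*(-2))) + 24*6 = (25 - 5*(-5 + 2) - 1*(-5)*(-5 + 2)) + 144 = (25 - 5*(-3) - 1*(-5)*(-3)) + 144 = (25 + 15 - 15) + 144 = 25 + 144 = 169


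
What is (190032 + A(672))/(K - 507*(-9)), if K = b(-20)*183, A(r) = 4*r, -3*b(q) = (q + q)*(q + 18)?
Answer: -192720/317 ≈ -607.95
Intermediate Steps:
b(q) = -2*q*(18 + q)/3 (b(q) = -(q + q)*(q + 18)/3 = -2*q*(18 + q)/3)
K = -4880 (K = -⅔*(-20)*(18 - 20)*183 = -⅔*(-20)*(-2)*183 = -80/3*183 = -4880)
(190032 + A(672))/(K - 507*(-9)) = (190032 + 4*672)/(-4880 - 507*(-9)) = (190032 + 2688)/(-4880 + 4563) = 192720/(-317) = 192720*(-1/317) = -192720/317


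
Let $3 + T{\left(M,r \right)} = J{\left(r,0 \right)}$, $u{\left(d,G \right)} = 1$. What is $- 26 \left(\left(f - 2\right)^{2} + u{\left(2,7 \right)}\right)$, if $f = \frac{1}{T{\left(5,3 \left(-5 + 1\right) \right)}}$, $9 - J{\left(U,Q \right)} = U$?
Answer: $- \frac{20137}{162} \approx -124.3$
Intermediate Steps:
$J{\left(U,Q \right)} = 9 - U$
$T{\left(M,r \right)} = 6 - r$ ($T{\left(M,r \right)} = -3 - \left(-9 + r\right) = 6 - r$)
$f = \frac{1}{18}$ ($f = \frac{1}{6 - 3 \left(-5 + 1\right)} = \frac{1}{6 - 3 \left(-4\right)} = \frac{1}{6 - -12} = \frac{1}{6 + 12} = \frac{1}{18} \approx 0.055556$)
$- 26 \left(\left(f - 2\right)^{2} + u{\left(2,7 \right)}\right) = - 26 \left(\left(\frac{1}{18} - 2\right)^{2} + 1\right) = - 26 \left(\left(- \frac{35}{18}\right)^{2} + 1\right) = - 26 \left(\frac{1225}{324} + 1\right) = \left(-26\right) \frac{1549}{324} = - \frac{20137}{162}$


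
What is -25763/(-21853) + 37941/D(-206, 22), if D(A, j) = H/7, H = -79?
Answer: -5801837434/1726387 ≈ -3360.7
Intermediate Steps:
D(A, j) = -79/7
-25763/(-21853) + 37941/D(-206, 22) = -25763/(-21853) + 37941/(-79/7) = -25763*(-1/21853) + 37941*(-7/79) = 25763/21853 - 265587/79 = -5801837434/1726387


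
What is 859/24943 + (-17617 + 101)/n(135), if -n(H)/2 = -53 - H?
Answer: -109144651/2344642 ≈ -46.551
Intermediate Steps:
n(H) = 106 + 2*H (n(H) = -2*(-53 - H) = 106 + 2*H)
859/24943 + (-17617 + 101)/n(135) = 859/24943 + (-17617 + 101)/(106 + 2*135) = 859*(1/24943) - 17516/(106 + 270) = 859/24943 - 17516/376 = 859/24943 - 17516*1/376 = 859/24943 - 4379/94 = -109144651/2344642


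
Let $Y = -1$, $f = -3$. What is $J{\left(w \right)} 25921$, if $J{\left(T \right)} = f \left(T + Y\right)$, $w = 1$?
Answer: $0$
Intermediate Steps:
$J{\left(T \right)} = 3 - 3 T$ ($J{\left(T \right)} = - 3 \left(T - 1\right) = - 3 \left(-1 + T\right) = 3 - 3 T$)
$J{\left(w \right)} 25921 = \left(3 - 3\right) 25921 = 0 \cdot 25921 = 0$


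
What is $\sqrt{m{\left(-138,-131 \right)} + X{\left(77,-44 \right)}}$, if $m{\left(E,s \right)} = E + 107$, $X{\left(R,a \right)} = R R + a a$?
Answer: $\sqrt{7834} \approx 88.51$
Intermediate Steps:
$X{\left(R,a \right)} = R^{2} + a^{2}$
$m{\left(E,s \right)} = 107 + E$
$\sqrt{m{\left(-138,-131 \right)} + X{\left(77,-44 \right)}} = \sqrt{\left(107 - 138\right) + \left(77^{2} + \left(-44\right)^{2}\right)} = \sqrt{-31 + \left(5929 + 1936\right)} = \sqrt{-31 + 7865} = \sqrt{7834}$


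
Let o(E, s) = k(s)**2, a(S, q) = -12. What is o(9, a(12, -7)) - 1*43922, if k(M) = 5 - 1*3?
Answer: -43918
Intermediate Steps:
k(M) = 2 (k(M) = 5 - 3 = 2)
o(E, s) = 4 (o(E, s) = 2**2 = 4)
o(9, a(12, -7)) - 1*43922 = 4 - 1*43922 = 4 - 43922 = -43918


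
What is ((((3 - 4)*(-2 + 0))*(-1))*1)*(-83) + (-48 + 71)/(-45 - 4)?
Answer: 8111/49 ≈ 165.53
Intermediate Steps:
((((3 - 4)*(-2 + 0))*(-1))*1)*(-83) + (-48 + 71)/(-45 - 4) = ((-1*(-2)*(-1))*1)*(-83) + 23/(-49) = ((2*(-1))*1)*(-83) + 23*(-1/49) = -2*1*(-83) - 23/49 = -2*(-83) - 23/49 = 166 - 23/49 = 8111/49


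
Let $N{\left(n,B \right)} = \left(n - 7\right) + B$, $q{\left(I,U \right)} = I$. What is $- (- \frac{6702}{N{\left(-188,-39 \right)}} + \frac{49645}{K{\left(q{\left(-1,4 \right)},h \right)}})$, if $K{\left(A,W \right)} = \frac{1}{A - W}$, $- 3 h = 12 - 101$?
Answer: $\frac{59374303}{39} \approx 1.5224 \cdot 10^{6}$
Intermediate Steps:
$h = \frac{89}{3}$ ($h = - \frac{12 - 101}{3} = \left(- \frac{1}{3}\right) \left(-89\right) = \frac{89}{3} \approx 29.667$)
$N{\left(n,B \right)} = -7 + B + n$ ($N{\left(n,B \right)} = \left(-7 + n\right) + B = -7 + B + n$)
$- (- \frac{6702}{N{\left(-188,-39 \right)}} + \frac{49645}{K{\left(q{\left(-1,4 \right)},h \right)}}) = - (- \frac{6702}{-7 - 39 - 188} + \frac{49645}{\frac{1}{-1 - \frac{89}{3}}}) = - (- \frac{6702}{-234} + \frac{49645}{\frac{1}{-1 - \frac{89}{3}}}) = - (\left(-6702\right) \left(- \frac{1}{234}\right) + \frac{49645}{\frac{1}{- \frac{92}{3}}}) = - (\frac{1117}{39} + \frac{49645}{- \frac{3}{92}}) = - (\frac{1117}{39} + 49645 \left(- \frac{92}{3}\right)) = - (\frac{1117}{39} - \frac{4567340}{3}) = \left(-1\right) \left(- \frac{59374303}{39}\right) = \frac{59374303}{39}$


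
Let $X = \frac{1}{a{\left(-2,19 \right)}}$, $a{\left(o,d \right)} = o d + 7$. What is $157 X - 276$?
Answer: $- \frac{8713}{31} \approx -281.06$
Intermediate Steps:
$a{\left(o,d \right)} = 7 + d o$ ($a{\left(o,d \right)} = d o + 7 = 7 + d o$)
$X = - \frac{1}{31}$ ($X = \frac{1}{7 + 19 \left(-2\right)} = \frac{1}{7 - 38} = \frac{1}{-31} = - \frac{1}{31} \approx -0.032258$)
$157 X - 276 = 157 \left(- \frac{1}{31}\right) - 276 = - \frac{157}{31} - 276 = - \frac{8713}{31}$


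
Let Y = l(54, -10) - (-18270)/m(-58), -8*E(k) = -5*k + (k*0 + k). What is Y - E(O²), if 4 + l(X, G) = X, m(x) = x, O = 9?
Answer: -611/2 ≈ -305.50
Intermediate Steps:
l(X, G) = -4 + X
E(k) = k/2 (E(k) = -(-5*k + (k*0 + k))/8 = -(-5*k + (0 + k))/8 = -(-5*k + k)/8 = -(-1)*k/2 = k/2)
Y = -265 (Y = (-4 + 54) - (-18270)/(-58) = 50 - (-18270)*(-1)/58 = 50 - 1*315 = 50 - 315 = -265)
Y - E(O²) = -265 - 9²/2 = -265 - 81/2 = -611/2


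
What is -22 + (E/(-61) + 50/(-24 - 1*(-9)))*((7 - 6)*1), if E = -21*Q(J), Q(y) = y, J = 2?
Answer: -4510/183 ≈ -24.645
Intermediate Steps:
E = -42 (E = -21*2 = -42)
-22 + (E/(-61) + 50/(-24 - 1*(-9)))*((7 - 6)*1) = -22 + (-42/(-61) + 50/(-24 - 1*(-9)))*((7 - 6)*1) = -22 + (-42*(-1/61) + 50/(-24 + 9))*(1*1) = -22 + (42/61 + 50/(-15))*1 = -22 + (42/61 + 50*(-1/15))*1 = -22 + (42/61 - 10/3)*1 = -22 - 484/183*1 = -22 - 484/183 = -4510/183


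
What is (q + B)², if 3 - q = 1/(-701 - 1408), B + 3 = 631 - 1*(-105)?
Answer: 2409402450625/4447881 ≈ 5.4170e+5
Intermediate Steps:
B = 733 (B = -3 + (631 - 1*(-105)) = -3 + (631 + 105) = -3 + 736 = 733)
q = 6328/2109 (q = 3 - 1/(-701 - 1408) = 3 - 1/(-2109) = 3 - 1*(-1/2109) = 3 + 1/2109 = 6328/2109 ≈ 3.0005)
(q + B)² = (6328/2109 + 733)² = (1552225/2109)² = 2409402450625/4447881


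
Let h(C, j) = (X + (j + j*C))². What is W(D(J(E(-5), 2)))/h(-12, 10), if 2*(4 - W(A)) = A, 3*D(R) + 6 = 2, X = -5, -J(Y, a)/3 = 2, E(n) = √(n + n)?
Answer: 14/39675 ≈ 0.00035287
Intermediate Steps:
E(n) = √2*√n (E(n) = √(2*n) = √2*√n)
J(Y, a) = -6 (J(Y, a) = -3*2 = -6)
D(R) = -4/3 (D(R) = -2 + (⅓)*2 = -2 + ⅔ = -4/3)
h(C, j) = (-5 + j + C*j)² (h(C, j) = (-5 + (j + j*C))² = (-5 + (j + C*j))² = (-5 + j + C*j)²)
W(A) = 4 - A/2
W(D(J(E(-5), 2)))/h(-12, 10) = (4 - ½*(-4/3))/((-5 + 10 - 12*10)²) = (4 + ⅔)/((-5 + 10 - 120)²) = 14/(3*((-115)²)) = (14/3)/13225 = (14/3)*(1/13225) = 14/39675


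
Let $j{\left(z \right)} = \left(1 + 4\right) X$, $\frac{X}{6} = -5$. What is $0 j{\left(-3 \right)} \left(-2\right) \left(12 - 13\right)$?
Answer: $0$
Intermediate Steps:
$X = -30$ ($X = 6 \left(-5\right) = -30$)
$j{\left(z \right)} = -150$ ($j{\left(z \right)} = \left(1 + 4\right) \left(-30\right) = 5 \left(-30\right) = -150$)
$0 j{\left(-3 \right)} \left(-2\right) \left(12 - 13\right) = 0 \left(-150\right) \left(-2\right) \left(12 - 13\right) = 0 \left(-2\right) \left(-1\right) = 0 \left(-1\right) = 0$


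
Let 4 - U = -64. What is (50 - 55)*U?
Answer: -340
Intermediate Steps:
U = 68 (U = 4 - 1*(-64) = 4 + 64 = 68)
(50 - 55)*U = (50 - 55)*68 = -5*68 = -340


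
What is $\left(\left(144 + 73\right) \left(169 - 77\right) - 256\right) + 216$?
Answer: $19924$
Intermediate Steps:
$\left(\left(144 + 73\right) \left(169 - 77\right) - 256\right) + 216 = \left(217 \cdot 92 - 256\right) + 216 = \left(19964 - 256\right) + 216 = 19708 + 216 = 19924$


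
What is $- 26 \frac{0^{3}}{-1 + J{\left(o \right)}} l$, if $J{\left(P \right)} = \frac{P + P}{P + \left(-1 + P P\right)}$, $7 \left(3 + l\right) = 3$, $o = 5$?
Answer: $0$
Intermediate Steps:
$l = - \frac{18}{7}$ ($l = -3 + \frac{1}{7} \cdot 3 = -3 + \frac{3}{7} = - \frac{18}{7} \approx -2.5714$)
$J{\left(P \right)} = \frac{2 P}{-1 + P + P^{2}}$ ($J{\left(P \right)} = \frac{2 P}{P + \left(-1 + P^{2}\right)} = \frac{2 P}{-1 + P + P^{2}}$)
$- 26 \frac{0^{3}}{-1 + J{\left(o \right)}} l = - 26 \frac{0^{3}}{-1 + 2 \cdot 5 \frac{1}{-1 + 5 + 5^{2}}} \left(- \frac{18}{7}\right) = - 26 \frac{1}{-1 + 2 \cdot 5 \frac{1}{-1 + 5 + 25}} \cdot 0 \left(- \frac{18}{7}\right) = - 26 \frac{1}{-1 + 2 \cdot 5 \cdot \frac{1}{29}} \cdot 0 \left(- \frac{18}{7}\right) = - 26 \frac{1}{-1 + \frac{10}{29}} \cdot 0 \left(- \frac{18}{7}\right) = - 26 \frac{1}{- \frac{19}{29}} \cdot 0 \left(- \frac{18}{7}\right) = - 26 \left(- \frac{29}{19}\right) 0 \left(- \frac{18}{7}\right) = - 26 \cdot 0 \left(- \frac{18}{7}\right) = \left(-26\right) 0 = 0$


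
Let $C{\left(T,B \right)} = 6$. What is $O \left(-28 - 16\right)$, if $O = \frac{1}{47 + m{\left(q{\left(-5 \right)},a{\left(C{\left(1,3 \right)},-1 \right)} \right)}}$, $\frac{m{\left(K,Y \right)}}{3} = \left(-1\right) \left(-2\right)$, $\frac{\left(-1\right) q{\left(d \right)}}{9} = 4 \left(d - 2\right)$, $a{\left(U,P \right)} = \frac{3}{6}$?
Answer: $- \frac{44}{53} \approx -0.83019$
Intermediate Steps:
$a{\left(U,P \right)} = \frac{1}{2}$ ($a{\left(U,P \right)} = 3 \cdot \frac{1}{6} = \frac{1}{2}$)
$q{\left(d \right)} = 72 - 36 d$ ($q{\left(d \right)} = - 9 \cdot 4 \left(d - 2\right) = - 9 \cdot 4 \left(-2 + d\right) = - 9 \left(-8 + 4 d\right) = 72 - 36 d$)
$m{\left(K,Y \right)} = 6$ ($m{\left(K,Y \right)} = 3 \left(\left(-1\right) \left(-2\right)\right) = 3 \cdot 2 = 6$)
$O = \frac{1}{53}$ ($O = \frac{1}{47 + 6} = \frac{1}{53} \approx 0.018868$)
$O \left(-28 - 16\right) = \frac{-28 - 16}{53} = \frac{1}{53} \left(-44\right) = - \frac{44}{53}$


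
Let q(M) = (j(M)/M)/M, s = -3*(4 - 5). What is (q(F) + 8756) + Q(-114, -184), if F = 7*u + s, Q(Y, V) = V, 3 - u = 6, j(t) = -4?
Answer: 694331/81 ≈ 8572.0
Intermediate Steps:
s = 3 (s = -3*(-1) = 3)
u = -3 (u = 3 - 1*6 = 3 - 6 = -3)
F = -18 (F = 7*(-3) + 3 = -21 + 3 = -18)
q(M) = -4/M² (q(M) = (-4/M)/M = -4/M²)
(q(F) + 8756) + Q(-114, -184) = (-4/(-18)² + 8756) - 184 = (-4*1/324 + 8756) - 184 = (-1/81 + 8756) - 184 = 709235/81 - 184 = 694331/81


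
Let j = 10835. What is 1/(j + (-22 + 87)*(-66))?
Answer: 1/6545 ≈ 0.00015279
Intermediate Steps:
1/(j + (-22 + 87)*(-66)) = 1/(10835 + (-22 + 87)*(-66)) = 1/(10835 + 65*(-66)) = 1/(10835 - 4290) = 1/6545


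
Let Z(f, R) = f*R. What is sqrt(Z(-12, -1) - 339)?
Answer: I*sqrt(327) ≈ 18.083*I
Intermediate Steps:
Z(f, R) = R*f
sqrt(Z(-12, -1) - 339) = sqrt(-1*(-12) - 339) = sqrt(12 - 339) = sqrt(-327) = I*sqrt(327)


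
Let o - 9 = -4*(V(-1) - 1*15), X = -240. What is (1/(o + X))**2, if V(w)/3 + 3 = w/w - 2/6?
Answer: 1/20449 ≈ 4.8902e-5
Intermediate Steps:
V(w) = -7 (V(w) = -9 + 3*(w/w - 2/6) = -9 + 3*(1 - 2*1/6) = -9 + 3*(1 - 1/3) = -9 + 3*(2/3) = -9 + 2 = -7)
o = 97 (o = 9 - 4*(-7 - 1*15) = 9 - 4*(-7 - 15) = 9 - 4*(-22) = 9 + 88 = 97)
(1/(o + X))**2 = (1/(97 - 240))**2 = (1/(-143))**2 = (-1/143)**2 = 1/20449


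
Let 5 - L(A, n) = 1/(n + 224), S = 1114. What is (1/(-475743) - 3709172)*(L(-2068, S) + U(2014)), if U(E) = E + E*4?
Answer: -23787593897266124153/636544134 ≈ -3.7370e+10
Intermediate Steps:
U(E) = 5*E (U(E) = E + 4*E = 5*E)
L(A, n) = 5 - 1/(224 + n) (L(A, n) = 5 - 1/(n + 224) = 5 - 1/(224 + n))
(1/(-475743) - 3709172)*(L(-2068, S) + U(2014)) = (1/(-475743) - 3709172)*((1119 + 5*1114)/(224 + 1114) + 5*2014) = (-1/475743 - 3709172)*((1119 + 5570)/1338 + 10070) = -1764612614797*((1/1338)*6689 + 10070)/475743 = -1764612614797*(6689/1338 + 10070)/475743 = -1764612614797/475743*13480349/1338 = -23787593897266124153/636544134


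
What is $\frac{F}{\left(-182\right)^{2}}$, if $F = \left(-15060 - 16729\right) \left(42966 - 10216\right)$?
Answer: $- \frac{520544875}{16562} \approx -31430.0$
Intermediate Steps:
$F = -1041089750$ ($F = \left(-31789\right) 32750 = -1041089750$)
$\frac{F}{\left(-182\right)^{2}} = - \frac{1041089750}{\left(-182\right)^{2}} = - \frac{1041089750}{33124} = \left(-1041089750\right) \frac{1}{33124} = - \frac{520544875}{16562}$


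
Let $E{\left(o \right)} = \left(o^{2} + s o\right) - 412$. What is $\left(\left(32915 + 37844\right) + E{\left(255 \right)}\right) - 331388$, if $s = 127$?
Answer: $-163631$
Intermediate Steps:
$E{\left(o \right)} = -412 + o^{2} + 127 o$ ($E{\left(o \right)} = \left(o^{2} + 127 o\right) - 412 = -412 + o^{2} + 127 o$)
$\left(\left(32915 + 37844\right) + E{\left(255 \right)}\right) - 331388 = \left(\left(32915 + 37844\right) + \left(-412 + 255^{2} + 127 \cdot 255\right)\right) - 331388 = \left(70759 + \left(-412 + 65025 + 32385\right)\right) - 331388 = \left(70759 + 96998\right) - 331388 = 167757 - 331388 = -163631$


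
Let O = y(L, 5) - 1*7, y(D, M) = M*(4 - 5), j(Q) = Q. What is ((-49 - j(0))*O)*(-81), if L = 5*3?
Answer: -47628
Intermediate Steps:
L = 15
y(D, M) = -M (y(D, M) = M*(-1) = -M)
O = -12 (O = -1*5 - 1*7 = -5 - 7 = -12)
((-49 - j(0))*O)*(-81) = ((-49 - 1*0)*(-12))*(-81) = ((-49 + 0)*(-12))*(-81) = -49*(-12)*(-81) = 588*(-81) = -47628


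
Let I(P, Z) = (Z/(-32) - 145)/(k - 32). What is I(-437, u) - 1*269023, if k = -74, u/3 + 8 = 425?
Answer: -912520125/3392 ≈ -2.6902e+5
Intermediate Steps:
u = 1251 (u = -24 + 3*425 = -24 + 1275 = 1251)
I(P, Z) = 145/106 + Z/3392 (I(P, Z) = (Z/(-32) - 145)/(-74 - 32) = (Z*(-1/32) - 145)/(-106) = (-Z/32 - 145)*(-1/106) = (-145 - Z/32)*(-1/106) = 145/106 + Z/3392)
I(-437, u) - 1*269023 = (145/106 + (1/3392)*1251) - 1*269023 = (145/106 + 1251/3392) - 269023 = 5891/3392 - 269023 = -912520125/3392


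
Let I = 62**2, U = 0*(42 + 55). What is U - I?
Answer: -3844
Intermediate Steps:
U = 0 (U = 0*97 = 0)
I = 3844
U - I = 0 - 1*3844 = 0 - 3844 = -3844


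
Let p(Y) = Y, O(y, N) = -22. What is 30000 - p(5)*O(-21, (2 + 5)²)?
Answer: 30110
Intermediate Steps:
30000 - p(5)*O(-21, (2 + 5)²) = 30000 - 5*(-22) = 30000 - 1*(-110) = 30000 + 110 = 30110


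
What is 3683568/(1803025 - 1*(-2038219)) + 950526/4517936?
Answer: 2536665846249/2169311819048 ≈ 1.1693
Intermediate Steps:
3683568/(1803025 - 1*(-2038219)) + 950526/4517936 = 3683568/(1803025 + 2038219) + 950526*(1/4517936) = 3683568/3841244 + 475263/2258968 = 3683568*(1/3841244) + 475263/2258968 = 920892/960311 + 475263/2258968 = 2536665846249/2169311819048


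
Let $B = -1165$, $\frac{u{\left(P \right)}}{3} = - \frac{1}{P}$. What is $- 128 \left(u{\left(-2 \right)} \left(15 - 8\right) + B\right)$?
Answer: $147776$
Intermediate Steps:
$u{\left(P \right)} = - \frac{3}{P}$ ($u{\left(P \right)} = 3 \left(- \frac{1}{P}\right) = - \frac{3}{P}$)
$- 128 \left(u{\left(-2 \right)} \left(15 - 8\right) + B\right) = - 128 \left(- \frac{3}{-2} \left(15 - 8\right) - 1165\right) = - 128 \left(\left(-3\right) \left(- \frac{1}{2}\right) 7 - 1165\right) = - 128 \left(\frac{3}{2} \cdot 7 - 1165\right) = - 128 \left(\frac{21}{2} - 1165\right) = \left(-128\right) \left(- \frac{2309}{2}\right) = 147776$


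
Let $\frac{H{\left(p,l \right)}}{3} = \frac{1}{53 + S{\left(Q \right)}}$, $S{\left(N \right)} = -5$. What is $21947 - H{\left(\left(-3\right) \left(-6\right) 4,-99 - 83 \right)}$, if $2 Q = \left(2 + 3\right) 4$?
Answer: $\frac{351151}{16} \approx 21947.0$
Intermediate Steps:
$Q = 10$ ($Q = \frac{\left(2 + 3\right) 4}{2} = \frac{5 \cdot 4}{2} = \frac{1}{2} \cdot 20 = 10$)
$H{\left(p,l \right)} = \frac{1}{16}$ ($H{\left(p,l \right)} = \frac{3}{53 - 5} = \frac{3}{48} = 3 \cdot \frac{1}{48} = \frac{1}{16}$)
$21947 - H{\left(\left(-3\right) \left(-6\right) 4,-99 - 83 \right)} = 21947 - \frac{1}{16} = \frac{351151}{16}$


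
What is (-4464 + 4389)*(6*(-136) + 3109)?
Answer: -171975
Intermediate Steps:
(-4464 + 4389)*(6*(-136) + 3109) = -75*(-816 + 3109) = -75*2293 = -171975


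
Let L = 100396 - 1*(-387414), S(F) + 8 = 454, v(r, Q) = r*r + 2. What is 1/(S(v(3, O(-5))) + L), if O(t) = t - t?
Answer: 1/488256 ≈ 2.0481e-6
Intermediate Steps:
O(t) = 0
v(r, Q) = 2 + r**2 (v(r, Q) = r**2 + 2 = 2 + r**2)
S(F) = 446 (S(F) = -8 + 454 = 446)
L = 487810 (L = 100396 + 387414 = 487810)
1/(S(v(3, O(-5))) + L) = 1/(446 + 487810) = 1/488256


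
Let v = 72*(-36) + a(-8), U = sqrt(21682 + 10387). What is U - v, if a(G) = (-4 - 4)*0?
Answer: 2592 + sqrt(32069) ≈ 2771.1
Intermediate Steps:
a(G) = 0 (a(G) = -8*0 = 0)
U = sqrt(32069) ≈ 179.08
v = -2592 (v = 72*(-36) + 0 = -2592 + 0 = -2592)
U - v = sqrt(32069) - 1*(-2592) = sqrt(32069) + 2592 = 2592 + sqrt(32069)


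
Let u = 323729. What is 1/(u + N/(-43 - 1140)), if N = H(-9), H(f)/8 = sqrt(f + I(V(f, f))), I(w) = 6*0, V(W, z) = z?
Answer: 453055174481/146667098579560225 + 28392*I/146667098579560225 ≈ 3.089e-6 + 1.9358e-13*I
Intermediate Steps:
I(w) = 0
H(f) = 8*sqrt(f) (H(f) = 8*sqrt(f + 0) = 8*sqrt(f))
N = 24*I (N = 8*sqrt(-9) = 8*(3*I) = 24*I ≈ 24.0*I)
1/(u + N/(-43 - 1140)) = 1/(323729 + (24*I)/(-43 - 1140)) = 1/(323729 + (24*I)/(-1183)) = 1/(323729 + (24*I)*(-1/1183)) = 1/(323729 - 24*I/1183) = 1399489*(323729 + 24*I/1183)/146667098579560225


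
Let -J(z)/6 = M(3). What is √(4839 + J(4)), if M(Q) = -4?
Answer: √4863 ≈ 69.735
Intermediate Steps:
J(z) = 24 (J(z) = -6*(-4) = 24)
√(4839 + J(4)) = √(4839 + 24) = √4863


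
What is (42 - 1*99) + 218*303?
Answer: 65997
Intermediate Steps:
(42 - 1*99) + 218*303 = (42 - 99) + 66054 = -57 + 66054 = 65997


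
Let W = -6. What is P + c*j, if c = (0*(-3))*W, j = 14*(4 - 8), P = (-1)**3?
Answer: -1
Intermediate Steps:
P = -1
j = -56 (j = 14*(-4) = -56)
c = 0 (c = (0*(-3))*(-6) = 0*(-6) = 0)
P + c*j = -1 + 0*(-56) = -1 + 0 = -1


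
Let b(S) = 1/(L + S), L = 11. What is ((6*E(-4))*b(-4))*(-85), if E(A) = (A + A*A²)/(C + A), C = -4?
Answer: -4335/7 ≈ -619.29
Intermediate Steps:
E(A) = (A + A³)/(-4 + A) (E(A) = (A + A*A²)/(-4 + A) = (A + A³)/(-4 + A))
b(S) = 1/(11 + S)
((6*E(-4))*b(-4))*(-85) = ((6*((-4 + (-4)³)/(-4 - 4)))/(11 - 4))*(-85) = ((6*((-4 - 64)/(-8)))/7)*(-85) = ((6*(-⅛*(-68)))*(⅐))*(-85) = ((6*(17/2))*(⅐))*(-85) = (51*(⅐))*(-85) = (51/7)*(-85) = -4335/7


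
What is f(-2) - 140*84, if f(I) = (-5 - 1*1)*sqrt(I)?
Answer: -11760 - 6*I*sqrt(2) ≈ -11760.0 - 8.4853*I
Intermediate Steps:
f(I) = -6*sqrt(I) (f(I) = (-5 - 1)*sqrt(I) = -6*sqrt(I))
f(-2) - 140*84 = -6*I*sqrt(2) - 140*84 = -6*I*sqrt(2) - 11760 = -11760 - 6*I*sqrt(2)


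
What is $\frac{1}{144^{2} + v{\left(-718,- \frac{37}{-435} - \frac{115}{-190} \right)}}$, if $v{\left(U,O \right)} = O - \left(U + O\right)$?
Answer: $\frac{1}{21454} \approx 4.6611 \cdot 10^{-5}$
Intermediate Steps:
$v{\left(U,O \right)} = - U$ ($v{\left(U,O \right)} = O - \left(O + U\right) = - U$)
$\frac{1}{144^{2} + v{\left(-718,- \frac{37}{-435} - \frac{115}{-190} \right)}} = \frac{1}{144^{2} - -718} = \frac{1}{20736 + 718} = \frac{1}{21454}$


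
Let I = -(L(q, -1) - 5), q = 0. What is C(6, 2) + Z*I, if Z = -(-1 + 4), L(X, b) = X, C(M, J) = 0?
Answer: -15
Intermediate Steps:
I = 5 (I = -(0 - 5) = -1*(-5) = 5)
Z = -3 (Z = -1*3 = -3)
C(6, 2) + Z*I = 0 - 3*5 = 0 - 15 = -15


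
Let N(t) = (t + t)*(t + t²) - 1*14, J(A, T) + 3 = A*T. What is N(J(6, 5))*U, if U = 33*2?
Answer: 2693460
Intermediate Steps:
J(A, T) = -3 + A*T
U = 66
N(t) = -14 + 2*t*(t + t²) (N(t) = (2*t)*(t + t²) - 14 = 2*t*(t + t²) - 14 = -14 + 2*t*(t + t²))
N(J(6, 5))*U = (-14 + 2*(-3 + 6*5)² + 2*(-3 + 6*5)³)*66 = (-14 + 2*(-3 + 30)² + 2*(-3 + 30)³)*66 = (-14 + 2*27² + 2*27³)*66 = (-14 + 2*729 + 2*19683)*66 = (-14 + 1458 + 39366)*66 = 40810*66 = 2693460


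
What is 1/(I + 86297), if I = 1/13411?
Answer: 13411/1157329068 ≈ 1.1588e-5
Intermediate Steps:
I = 1/13411 ≈ 7.4566e-5
1/(I + 86297) = 1/(1/13411 + 86297) = 1/(1157329068/13411) = 13411/1157329068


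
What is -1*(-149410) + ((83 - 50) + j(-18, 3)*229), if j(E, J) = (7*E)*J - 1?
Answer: 62652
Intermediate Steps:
j(E, J) = -1 + 7*E*J (j(E, J) = 7*E*J - 1 = -1 + 7*E*J)
-1*(-149410) + ((83 - 50) + j(-18, 3)*229) = -1*(-149410) + ((83 - 50) + (-1 + 7*(-18)*3)*229) = 149410 + (33 + (-1 - 378)*229) = 149410 + (33 - 379*229) = 149410 + (33 - 86791) = 149410 - 86758 = 62652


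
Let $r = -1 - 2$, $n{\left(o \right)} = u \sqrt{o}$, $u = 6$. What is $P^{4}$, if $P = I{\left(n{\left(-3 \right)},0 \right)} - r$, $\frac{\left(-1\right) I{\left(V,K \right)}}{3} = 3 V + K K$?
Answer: $76055193 + 5662872 i \sqrt{3} \approx 7.6055 \cdot 10^{7} + 9.8084 \cdot 10^{6} i$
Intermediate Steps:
$n{\left(o \right)} = 6 \sqrt{o}$
$I{\left(V,K \right)} = - 9 V - 3 K^{2}$ ($I{\left(V,K \right)} = - 3 \left(3 V + K K\right) = - 3 \left(3 V + K^{2}\right) = - 3 \left(K^{2} + 3 V\right) = - 9 V - 3 K^{2}$)
$r = -3$
$P = 3 - 54 i \sqrt{3}$ ($P = \left(- 9 \cdot 6 \sqrt{-3} - 3 \cdot 0^{2}\right) - -3 = \left(- 9 \cdot 6 i \sqrt{3} - 0\right) + 3 = \left(- 9 \cdot 6 i \sqrt{3} + 0\right) + 3 = \left(- 54 i \sqrt{3} + 0\right) + 3 = - 54 i \sqrt{3} + 3 = 3 - 54 i \sqrt{3} \approx 3.0 - 93.531 i$)
$P^{4} = \left(3 - 54 i \sqrt{3}\right)^{4}$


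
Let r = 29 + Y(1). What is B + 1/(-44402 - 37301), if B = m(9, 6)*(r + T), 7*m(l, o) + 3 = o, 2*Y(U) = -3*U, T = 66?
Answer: 45835369/1143842 ≈ 40.071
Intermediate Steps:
Y(U) = -3*U/2 (Y(U) = (-3*U)/2 = -3*U/2)
r = 55/2 (r = 29 - 3/2*1 = 29 - 3/2 = 55/2 ≈ 27.500)
m(l, o) = -3/7 + o/7
B = 561/14 (B = (-3/7 + (⅐)*6)*(55/2 + 66) = (-3/7 + 6/7)*(187/2) = (3/7)*(187/2) = 561/14 ≈ 40.071)
B + 1/(-44402 - 37301) = 561/14 + 1/(-44402 - 37301) = 561/14 + 1/(-81703) = 561/14 - 1/81703 = 45835369/1143842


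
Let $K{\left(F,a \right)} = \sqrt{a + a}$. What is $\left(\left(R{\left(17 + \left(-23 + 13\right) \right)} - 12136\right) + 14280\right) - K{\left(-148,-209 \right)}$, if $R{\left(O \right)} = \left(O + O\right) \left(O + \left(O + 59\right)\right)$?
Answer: $3166 - i \sqrt{418} \approx 3166.0 - 20.445 i$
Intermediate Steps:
$K{\left(F,a \right)} = \sqrt{2} \sqrt{a}$ ($K{\left(F,a \right)} = \sqrt{2 a} = \sqrt{2} \sqrt{a}$)
$R{\left(O \right)} = 2 O \left(59 + 2 O\right)$ ($R{\left(O \right)} = 2 O \left(O + \left(59 + O\right)\right) = 2 O \left(59 + 2 O\right)$)
$\left(\left(R{\left(17 + \left(-23 + 13\right) \right)} - 12136\right) + 14280\right) - K{\left(-148,-209 \right)} = \left(\left(2 \left(17 + \left(-23 + 13\right)\right) \left(59 + 2 \left(17 + \left(-23 + 13\right)\right)\right) - 12136\right) + 14280\right) - \sqrt{2} \sqrt{-209} = \left(\left(2 \left(17 - 10\right) \left(59 + 2 \left(17 - 10\right)\right) - 12136\right) + 14280\right) - \sqrt{2} i \sqrt{209} = \left(\left(2 \cdot 7 \left(59 + 2 \cdot 7\right) - 12136\right) + 14280\right) - i \sqrt{418} = \left(\left(2 \cdot 7 \left(59 + 14\right) - 12136\right) + 14280\right) - i \sqrt{418} = \left(\left(2 \cdot 7 \cdot 73 - 12136\right) + 14280\right) - i \sqrt{418} = \left(\left(1022 - 12136\right) + 14280\right) - i \sqrt{418} = \left(-11114 + 14280\right) - i \sqrt{418} = 3166 - i \sqrt{418}$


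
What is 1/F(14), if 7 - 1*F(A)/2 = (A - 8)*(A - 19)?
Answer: 1/74 ≈ 0.013514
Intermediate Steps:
F(A) = 14 - 2*(-19 + A)*(-8 + A) (F(A) = 14 - 2*(A - 8)*(A - 19) = 14 - 2*(-8 + A)*(-19 + A) = 14 - 2*(-19 + A)*(-8 + A))
1/F(14) = 1/(-290 - 2*14² + 54*14) = 1/(-290 - 2*196 + 756) = 1/(-290 - 392 + 756) = 1/74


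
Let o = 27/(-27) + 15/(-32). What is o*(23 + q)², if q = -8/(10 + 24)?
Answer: -7039143/9248 ≈ -761.15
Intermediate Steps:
q = -4/17 (q = -8/34 = -8*1/34 = -4/17 ≈ -0.23529)
o = -47/32 (o = 27*(-1/27) + 15*(-1/32) = -1 - 15/32 = -47/32 ≈ -1.4688)
o*(23 + q)² = -47*(23 - 4/17)²/32 = -47*(387/17)²/32 = -47/32*149769/289 = -7039143/9248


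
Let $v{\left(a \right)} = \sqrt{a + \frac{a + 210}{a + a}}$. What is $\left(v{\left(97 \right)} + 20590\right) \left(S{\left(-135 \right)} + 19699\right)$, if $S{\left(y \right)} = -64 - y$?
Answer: $407064300 + \frac{148275 \sqrt{16490}}{97} \approx 4.0726 \cdot 10^{8}$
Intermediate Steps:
$v{\left(a \right)} = \sqrt{a + \frac{210 + a}{2 a}}$
$\left(v{\left(97 \right)} + 20590\right) \left(S{\left(-135 \right)} + 19699\right) = \left(\frac{\sqrt{2 + 4 \cdot 97 + \frac{420}{97}}}{2} + 20590\right) \left(\left(-64 - -135\right) + 19699\right) = \left(\frac{\sqrt{2 + 388 + 420 \cdot \frac{1}{97}}}{2} + 20590\right) \left(\left(-64 + 135\right) + 19699\right) = \left(\frac{\sqrt{2 + 388 + \frac{420}{97}}}{2} + 20590\right) \left(71 + 19699\right) = \left(\frac{\sqrt{\frac{38250}{97}}}{2} + 20590\right) 19770 = \left(\frac{\frac{15}{97} \sqrt{16490}}{2} + 20590\right) 19770 = \left(\frac{15 \sqrt{16490}}{194} + 20590\right) 19770 = \left(20590 + \frac{15 \sqrt{16490}}{194}\right) 19770 = 407064300 + \frac{148275 \sqrt{16490}}{97}$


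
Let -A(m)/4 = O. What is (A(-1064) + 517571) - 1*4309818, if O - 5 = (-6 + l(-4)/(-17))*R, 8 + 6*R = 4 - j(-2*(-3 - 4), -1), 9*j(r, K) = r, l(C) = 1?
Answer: -1740660853/459 ≈ -3.7923e+6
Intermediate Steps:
j(r, K) = r/9
R = -25/27 (R = -4/3 + (4 - (-2*(-3 - 4))/9)/6 = -4/3 + (4 - (-2*(-7))/9)/6 = -4/3 + (4 - 14/9)/6 = -4/3 + (1/6)*(22/9) = -4/3 + 11/27 = -25/27 ≈ -0.92593)
O = 4870/459 (O = 5 + (-6 + 1/(-17))*(-25/27) = 5 + (-6 + 1*(-1/17))*(-25/27) = 5 + (-6 - 1/17)*(-25/27) = 5 - 103/17*(-25/27) = 5 + 2575/459 = 4870/459 ≈ 10.610)
A(m) = -19480/459 (A(m) = -4*4870/459 = -19480/459)
(A(-1064) + 517571) - 1*4309818 = (-19480/459 + 517571) - 1*4309818 = 237545609/459 - 4309818 = -1740660853/459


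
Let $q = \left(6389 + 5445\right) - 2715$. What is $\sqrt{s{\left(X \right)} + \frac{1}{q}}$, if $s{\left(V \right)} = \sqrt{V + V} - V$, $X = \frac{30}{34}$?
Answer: $\frac{\sqrt{-21202185664 + 1413654737 \sqrt{510}}}{155023} \approx 0.66797$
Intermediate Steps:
$X = \frac{15}{17}$ ($X = 30 \cdot \frac{1}{34} = \frac{15}{17} \approx 0.88235$)
$q = 9119$ ($q = 11834 - 2715 = 9119$)
$s{\left(V \right)} = - V + \sqrt{2} \sqrt{V}$ ($s{\left(V \right)} = \sqrt{2 V} - V = \sqrt{2} \sqrt{V} - V = - V + \sqrt{2} \sqrt{V}$)
$\sqrt{s{\left(X \right)} + \frac{1}{q}} = \sqrt{\left(\left(-1\right) \frac{15}{17} + \sqrt{2} \sqrt{\frac{15}{17}}\right) + \frac{1}{9119}} = \sqrt{\left(- \frac{15}{17} + \sqrt{2} \frac{\sqrt{255}}{17}\right) + \frac{1}{9119}} = \sqrt{\left(- \frac{15}{17} + \frac{\sqrt{510}}{17}\right) + \frac{1}{9119}} = \sqrt{- \frac{136768}{155023} + \frac{\sqrt{510}}{17}}$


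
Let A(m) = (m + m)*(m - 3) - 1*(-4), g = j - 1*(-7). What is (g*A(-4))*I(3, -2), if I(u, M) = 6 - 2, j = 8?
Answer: 3600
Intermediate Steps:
I(u, M) = 4
g = 15 (g = 8 - 1*(-7) = 8 + 7 = 15)
A(m) = 4 + 2*m*(-3 + m) (A(m) = (2*m)*(-3 + m) + 4 = 2*m*(-3 + m) + 4 = 4 + 2*m*(-3 + m))
(g*A(-4))*I(3, -2) = (15*(4 - 6*(-4) + 2*(-4)²))*4 = (15*(4 + 24 + 2*16))*4 = (15*(4 + 24 + 32))*4 = (15*60)*4 = 900*4 = 3600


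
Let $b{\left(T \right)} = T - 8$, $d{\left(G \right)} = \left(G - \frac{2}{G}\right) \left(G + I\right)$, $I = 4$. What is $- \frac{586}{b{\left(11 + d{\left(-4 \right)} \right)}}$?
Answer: $- \frac{586}{3} \approx -195.33$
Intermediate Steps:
$d{\left(G \right)} = \left(4 + G\right) \left(G - \frac{2}{G}\right)$ ($d{\left(G \right)} = \left(G - \frac{2}{G}\right) \left(G + 4\right) = \left(G - \frac{2}{G}\right) \left(4 + G\right) = \left(4 + G\right) \left(G - \frac{2}{G}\right)$)
$b{\left(T \right)} = -8 + T$
$- \frac{586}{b{\left(11 + d{\left(-4 \right)} \right)}} = - \frac{586}{-8 + \left(11 + \left(-2 + \left(-4\right)^{2} - \frac{8}{-4} + 4 \left(-4\right)\right)\right)} = - \frac{586}{-8 + \left(11 - 0\right)} = - \frac{586}{-8 + \left(11 + \left(-2 + 16 + 2 - 16\right)\right)} = - \frac{586}{-8 + \left(11 + 0\right)} = - \frac{586}{-8 + 11} = - \frac{586}{3}$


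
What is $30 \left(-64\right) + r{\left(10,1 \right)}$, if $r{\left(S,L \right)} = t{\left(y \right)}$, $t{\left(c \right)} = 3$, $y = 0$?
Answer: $-1917$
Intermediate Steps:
$r{\left(S,L \right)} = 3$
$30 \left(-64\right) + r{\left(10,1 \right)} = 30 \left(-64\right) + 3 = -1920 + 3 = -1917$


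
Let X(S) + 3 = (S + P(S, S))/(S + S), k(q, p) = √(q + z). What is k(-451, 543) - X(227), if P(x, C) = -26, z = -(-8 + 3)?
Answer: 1161/454 + I*√446 ≈ 2.5573 + 21.119*I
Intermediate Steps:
z = 5 (z = -1*(-5) = 5)
k(q, p) = √(5 + q) (k(q, p) = √(q + 5) = √(5 + q))
X(S) = -3 + (-26 + S)/(2*S) (X(S) = -3 + (S - 26)/(S + S) = -3 + (-26 + S)/((2*S)) = -3 + (-26 + S)*(1/(2*S)) = -3 + (-26 + S)/(2*S))
k(-451, 543) - X(227) = √(5 - 451) - (-5/2 - 13/227) = √(-446) - (-5/2 - 13*1/227) = I*√446 - (-5/2 - 13/227) = I*√446 - 1*(-1161/454) = I*√446 + 1161/454 = 1161/454 + I*√446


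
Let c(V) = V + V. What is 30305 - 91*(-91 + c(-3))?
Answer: 39132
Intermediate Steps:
c(V) = 2*V
30305 - 91*(-91 + c(-3)) = 30305 - 91*(-91 + 2*(-3)) = 30305 - 91*(-91 - 6) = 30305 - 91*(-97) = 30305 - 1*(-8827) = 30305 + 8827 = 39132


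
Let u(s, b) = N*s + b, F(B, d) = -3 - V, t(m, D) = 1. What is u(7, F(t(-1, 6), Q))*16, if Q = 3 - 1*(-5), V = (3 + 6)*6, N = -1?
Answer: -1024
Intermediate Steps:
V = 54 (V = 9*6 = 54)
Q = 8 (Q = 3 + 5 = 8)
F(B, d) = -57 (F(B, d) = -3 - 1*54 = -3 - 54 = -57)
u(s, b) = b - s (u(s, b) = -s + b = b - s)
u(7, F(t(-1, 6), Q))*16 = (-57 - 1*7)*16 = (-57 - 7)*16 = -64*16 = -1024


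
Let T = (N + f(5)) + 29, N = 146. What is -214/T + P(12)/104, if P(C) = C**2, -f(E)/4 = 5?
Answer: 8/2015 ≈ 0.0039702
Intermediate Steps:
f(E) = -20 (f(E) = -4*5 = -20)
T = 155 (T = (146 - 20) + 29 = 126 + 29 = 155)
-214/T + P(12)/104 = -214/155 + 12**2/104 = -214*1/155 + 144*(1/104) = -214/155 + 18/13 = 8/2015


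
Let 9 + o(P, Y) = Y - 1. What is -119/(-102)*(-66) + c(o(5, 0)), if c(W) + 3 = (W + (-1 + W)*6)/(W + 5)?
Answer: -324/5 ≈ -64.800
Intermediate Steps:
o(P, Y) = -10 + Y (o(P, Y) = -9 + (Y - 1) = -9 + (-1 + Y) = -10 + Y)
c(W) = -3 + (-6 + 7*W)/(5 + W) (c(W) = -3 + (W + (-1 + W)*6)/(W + 5) = -3 + (W + (-6 + 6*W))/(5 + W) = -3 + (-6 + 7*W)/(5 + W))
-119/(-102)*(-66) + c(o(5, 0)) = -119/(-102)*(-66) + (-21 + 4*(-10 + 0))/(5 + (-10 + 0)) = -119*(-1/102)*(-66) + (-21 + 4*(-10))/(5 - 10) = (7/6)*(-66) + (-21 - 40)/(-5) = -77 - 1/5*(-61) = -77 + 61/5 = -324/5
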